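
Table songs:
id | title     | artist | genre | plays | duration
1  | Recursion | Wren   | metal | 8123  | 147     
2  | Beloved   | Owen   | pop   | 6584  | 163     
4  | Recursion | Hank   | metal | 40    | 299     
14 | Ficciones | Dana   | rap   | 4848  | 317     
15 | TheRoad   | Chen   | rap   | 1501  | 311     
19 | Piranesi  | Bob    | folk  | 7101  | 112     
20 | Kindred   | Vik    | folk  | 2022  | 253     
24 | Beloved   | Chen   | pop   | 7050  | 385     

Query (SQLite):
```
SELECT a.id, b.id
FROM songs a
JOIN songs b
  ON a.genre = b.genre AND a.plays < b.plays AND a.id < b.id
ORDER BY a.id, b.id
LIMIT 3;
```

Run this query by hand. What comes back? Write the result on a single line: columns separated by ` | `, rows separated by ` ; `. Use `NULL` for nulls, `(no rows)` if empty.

Pairs (a,b) with same genre, a.plays < b.plays, a.id < b.id.
genre groups: folk:{19,20} metal:{1,4} pop:{2,24} rap:{14,15}
Ordered by (a.id, b.id); first 3.

2 | 24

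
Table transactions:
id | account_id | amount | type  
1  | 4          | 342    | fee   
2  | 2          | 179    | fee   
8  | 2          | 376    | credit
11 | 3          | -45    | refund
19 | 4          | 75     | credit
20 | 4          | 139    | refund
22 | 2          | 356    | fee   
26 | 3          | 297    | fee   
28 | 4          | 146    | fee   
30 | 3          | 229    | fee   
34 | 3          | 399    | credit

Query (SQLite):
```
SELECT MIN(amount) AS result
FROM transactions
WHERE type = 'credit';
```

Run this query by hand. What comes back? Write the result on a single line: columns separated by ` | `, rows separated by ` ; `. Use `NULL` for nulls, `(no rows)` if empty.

75

Rows where type='credit' → amount values: [376, 75, 399].
MIN of non-NULL values = 75.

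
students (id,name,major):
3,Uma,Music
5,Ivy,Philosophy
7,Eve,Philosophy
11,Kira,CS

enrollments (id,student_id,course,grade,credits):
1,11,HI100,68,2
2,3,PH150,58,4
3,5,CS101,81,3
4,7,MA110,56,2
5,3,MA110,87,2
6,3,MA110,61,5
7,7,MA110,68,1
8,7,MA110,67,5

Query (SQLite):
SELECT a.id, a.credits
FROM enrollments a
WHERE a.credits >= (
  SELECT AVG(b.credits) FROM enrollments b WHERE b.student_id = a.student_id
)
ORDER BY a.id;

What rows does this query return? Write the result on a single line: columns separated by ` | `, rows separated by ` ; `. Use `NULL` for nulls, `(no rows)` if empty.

1 | 2 ; 2 | 4 ; 3 | 3 ; 6 | 5 ; 8 | 5

For each enrollments row a, compute AVG(credits) over rows sharing a.student_id.
Keep row a if a.credits >= that per-group AVG.
  student_id=3: AVG(credits) = 3.666667
  student_id=5: AVG(credits) = 3.0
  student_id=7: AVG(credits) = 2.666667
  student_id=11: AVG(credits) = 2.0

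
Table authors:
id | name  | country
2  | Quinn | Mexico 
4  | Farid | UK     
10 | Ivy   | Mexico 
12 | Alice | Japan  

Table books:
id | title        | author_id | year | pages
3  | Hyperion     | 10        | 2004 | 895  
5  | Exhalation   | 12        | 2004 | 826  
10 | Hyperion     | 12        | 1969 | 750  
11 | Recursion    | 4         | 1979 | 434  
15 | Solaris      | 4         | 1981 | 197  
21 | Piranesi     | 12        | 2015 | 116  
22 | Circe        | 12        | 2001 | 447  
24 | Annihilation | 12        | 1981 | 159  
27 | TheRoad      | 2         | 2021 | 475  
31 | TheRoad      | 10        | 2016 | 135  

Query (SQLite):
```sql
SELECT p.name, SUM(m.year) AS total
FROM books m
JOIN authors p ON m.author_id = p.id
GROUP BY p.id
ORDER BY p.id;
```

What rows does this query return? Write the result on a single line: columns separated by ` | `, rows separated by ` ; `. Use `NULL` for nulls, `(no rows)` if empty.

Join each books row to its authors via author_id.
Group joined rows by authors.id; compute SUM(m.year) per group.
  2: ids {27} → SUM(m.year)=2021
  4: ids {11, 15} → SUM(m.year)=3960
  10: ids {3, 31} → SUM(m.year)=4020
  12: ids {5, 10, 21, 22, 24} → SUM(m.year)=9970

Quinn | 2021 ; Farid | 3960 ; Ivy | 4020 ; Alice | 9970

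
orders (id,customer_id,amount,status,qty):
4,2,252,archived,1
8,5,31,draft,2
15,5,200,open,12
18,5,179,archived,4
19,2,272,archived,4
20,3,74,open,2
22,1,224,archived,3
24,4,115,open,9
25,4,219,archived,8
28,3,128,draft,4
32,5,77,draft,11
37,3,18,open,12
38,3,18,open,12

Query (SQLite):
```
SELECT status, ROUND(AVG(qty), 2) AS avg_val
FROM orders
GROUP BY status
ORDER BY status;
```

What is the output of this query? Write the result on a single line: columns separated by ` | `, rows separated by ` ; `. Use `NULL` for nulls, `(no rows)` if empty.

archived | 4 ; draft | 5.67 ; open | 9.4

Partition orders by status; compute ROUND(AVG(qty), 2) within each group.
  archived: ids {4, 18, 19, 22, 25} → ROUND(AVG(qty), 2)=4
  draft: ids {8, 28, 32} → ROUND(AVG(qty), 2)=5.67
  open: ids {15, 20, 24, 37, 38} → ROUND(AVG(qty), 2)=9.4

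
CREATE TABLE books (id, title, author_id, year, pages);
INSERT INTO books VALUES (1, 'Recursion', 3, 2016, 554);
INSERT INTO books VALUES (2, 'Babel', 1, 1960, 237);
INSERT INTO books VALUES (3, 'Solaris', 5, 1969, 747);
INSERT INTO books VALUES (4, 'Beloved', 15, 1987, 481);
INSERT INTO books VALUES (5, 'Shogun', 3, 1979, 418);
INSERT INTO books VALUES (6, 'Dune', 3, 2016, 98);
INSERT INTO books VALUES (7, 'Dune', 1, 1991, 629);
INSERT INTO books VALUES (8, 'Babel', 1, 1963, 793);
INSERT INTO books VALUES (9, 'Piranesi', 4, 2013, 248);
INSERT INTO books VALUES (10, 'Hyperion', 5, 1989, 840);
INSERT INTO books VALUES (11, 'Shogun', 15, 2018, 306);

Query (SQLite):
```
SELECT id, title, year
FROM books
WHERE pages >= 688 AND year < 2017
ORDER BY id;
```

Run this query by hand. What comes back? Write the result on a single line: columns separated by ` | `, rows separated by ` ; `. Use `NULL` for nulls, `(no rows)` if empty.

3 | Solaris | 1969 ; 8 | Babel | 1963 ; 10 | Hyperion | 1989

pages >= 688: ids {3, 8, 10}
year < 2017: ids {1, 2, 3, 4, 5, 6, 7, 8, 9, 10}
Combine with AND.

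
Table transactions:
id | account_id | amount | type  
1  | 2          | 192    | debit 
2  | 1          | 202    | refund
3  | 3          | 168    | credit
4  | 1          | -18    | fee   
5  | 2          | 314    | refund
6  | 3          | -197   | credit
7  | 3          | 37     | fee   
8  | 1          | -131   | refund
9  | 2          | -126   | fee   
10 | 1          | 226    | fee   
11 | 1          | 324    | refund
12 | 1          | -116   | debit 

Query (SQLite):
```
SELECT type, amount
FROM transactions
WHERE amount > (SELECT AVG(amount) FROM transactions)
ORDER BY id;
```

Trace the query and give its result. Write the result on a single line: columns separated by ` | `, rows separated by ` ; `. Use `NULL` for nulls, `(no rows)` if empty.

debit | 192 ; refund | 202 ; credit | 168 ; refund | 314 ; fee | 226 ; refund | 324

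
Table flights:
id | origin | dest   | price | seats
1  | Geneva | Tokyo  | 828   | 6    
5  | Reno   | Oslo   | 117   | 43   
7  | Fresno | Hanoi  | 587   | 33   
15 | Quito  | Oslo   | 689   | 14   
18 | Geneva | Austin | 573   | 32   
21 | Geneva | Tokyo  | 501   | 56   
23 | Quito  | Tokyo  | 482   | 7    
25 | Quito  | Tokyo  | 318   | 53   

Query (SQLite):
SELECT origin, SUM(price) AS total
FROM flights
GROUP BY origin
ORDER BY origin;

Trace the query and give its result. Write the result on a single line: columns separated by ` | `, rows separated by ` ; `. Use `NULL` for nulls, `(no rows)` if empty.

Fresno | 587 ; Geneva | 1902 ; Quito | 1489 ; Reno | 117

Partition flights by origin; compute SUM(price) within each group.
  Fresno: ids {7} → SUM(price)=587
  Geneva: ids {1, 18, 21} → SUM(price)=1902
  Quito: ids {15, 23, 25} → SUM(price)=1489
  Reno: ids {5} → SUM(price)=117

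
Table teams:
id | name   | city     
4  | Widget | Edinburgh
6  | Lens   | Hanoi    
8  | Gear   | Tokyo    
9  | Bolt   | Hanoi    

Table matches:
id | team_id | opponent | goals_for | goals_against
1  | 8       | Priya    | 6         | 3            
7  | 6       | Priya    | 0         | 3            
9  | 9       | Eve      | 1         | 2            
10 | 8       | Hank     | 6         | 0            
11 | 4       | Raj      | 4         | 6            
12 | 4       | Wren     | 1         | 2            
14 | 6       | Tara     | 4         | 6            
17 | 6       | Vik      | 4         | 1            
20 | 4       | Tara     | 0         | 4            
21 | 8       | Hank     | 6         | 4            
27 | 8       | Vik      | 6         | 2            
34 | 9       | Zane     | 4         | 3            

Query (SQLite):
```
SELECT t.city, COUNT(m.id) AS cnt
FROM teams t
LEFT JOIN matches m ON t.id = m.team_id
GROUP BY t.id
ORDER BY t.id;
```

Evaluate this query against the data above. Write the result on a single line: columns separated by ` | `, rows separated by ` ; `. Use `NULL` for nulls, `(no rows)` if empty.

Edinburgh | 3 ; Hanoi | 3 ; Tokyo | 4 ; Hanoi | 2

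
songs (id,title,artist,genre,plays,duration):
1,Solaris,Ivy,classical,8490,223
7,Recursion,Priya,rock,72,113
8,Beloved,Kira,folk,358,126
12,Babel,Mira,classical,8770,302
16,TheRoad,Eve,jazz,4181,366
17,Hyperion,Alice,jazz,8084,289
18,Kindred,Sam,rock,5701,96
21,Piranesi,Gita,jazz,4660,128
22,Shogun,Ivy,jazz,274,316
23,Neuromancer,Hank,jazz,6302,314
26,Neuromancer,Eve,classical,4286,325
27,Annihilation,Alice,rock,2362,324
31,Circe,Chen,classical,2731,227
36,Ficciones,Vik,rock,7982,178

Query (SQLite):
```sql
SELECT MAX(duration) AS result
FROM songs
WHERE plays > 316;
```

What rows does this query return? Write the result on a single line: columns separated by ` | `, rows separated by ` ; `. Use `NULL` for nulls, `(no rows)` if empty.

366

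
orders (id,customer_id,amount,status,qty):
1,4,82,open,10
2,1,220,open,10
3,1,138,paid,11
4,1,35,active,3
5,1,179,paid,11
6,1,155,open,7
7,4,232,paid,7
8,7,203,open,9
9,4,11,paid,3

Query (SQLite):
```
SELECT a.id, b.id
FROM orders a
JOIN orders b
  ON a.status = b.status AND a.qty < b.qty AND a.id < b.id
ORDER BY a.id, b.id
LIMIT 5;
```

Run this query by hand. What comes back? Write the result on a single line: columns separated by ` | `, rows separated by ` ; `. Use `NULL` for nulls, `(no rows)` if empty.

Pairs (a,b) with same status, a.qty < b.qty, a.id < b.id.
status groups: active:{4} open:{1,2,6,8} paid:{3,5,7,9}
Ordered by (a.id, b.id); first 5.

6 | 8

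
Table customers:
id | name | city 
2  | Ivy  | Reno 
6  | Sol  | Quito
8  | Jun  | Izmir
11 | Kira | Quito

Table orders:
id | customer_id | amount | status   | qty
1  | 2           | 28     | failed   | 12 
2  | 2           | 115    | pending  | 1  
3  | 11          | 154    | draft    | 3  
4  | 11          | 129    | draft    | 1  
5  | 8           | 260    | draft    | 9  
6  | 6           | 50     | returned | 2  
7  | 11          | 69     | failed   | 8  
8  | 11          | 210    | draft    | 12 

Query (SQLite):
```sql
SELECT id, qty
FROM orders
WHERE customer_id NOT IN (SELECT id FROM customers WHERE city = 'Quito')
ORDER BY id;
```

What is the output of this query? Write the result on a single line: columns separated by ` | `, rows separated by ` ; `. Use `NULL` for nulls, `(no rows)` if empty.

1 | 12 ; 2 | 1 ; 5 | 9

Inner query: customers.id where city = 'Quito'.
Outer: keep orders rows whose customer_id is not in that set.
Inner query → {6, 11}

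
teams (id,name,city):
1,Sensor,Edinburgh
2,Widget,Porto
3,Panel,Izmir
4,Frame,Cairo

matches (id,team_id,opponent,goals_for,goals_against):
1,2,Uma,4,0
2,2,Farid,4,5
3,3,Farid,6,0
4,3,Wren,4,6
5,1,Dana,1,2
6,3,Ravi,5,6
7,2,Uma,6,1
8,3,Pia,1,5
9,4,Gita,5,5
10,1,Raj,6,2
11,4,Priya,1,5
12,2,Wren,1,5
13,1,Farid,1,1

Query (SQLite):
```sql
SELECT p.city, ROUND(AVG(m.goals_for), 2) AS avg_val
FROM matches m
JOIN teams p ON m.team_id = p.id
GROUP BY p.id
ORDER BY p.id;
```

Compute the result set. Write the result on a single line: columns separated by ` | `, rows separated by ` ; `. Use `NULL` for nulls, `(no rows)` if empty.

Join each matches row to its teams via team_id.
Group joined rows by teams.id; compute ROUND(AVG(m.goals_for), 2) per group.
  1: ids {5, 10, 13} → ROUND(AVG(m.goals_for), 2)=2.67
  2: ids {1, 2, 7, 12} → ROUND(AVG(m.goals_for), 2)=3.75
  3: ids {3, 4, 6, 8} → ROUND(AVG(m.goals_for), 2)=4
  4: ids {9, 11} → ROUND(AVG(m.goals_for), 2)=3

Edinburgh | 2.67 ; Porto | 3.75 ; Izmir | 4 ; Cairo | 3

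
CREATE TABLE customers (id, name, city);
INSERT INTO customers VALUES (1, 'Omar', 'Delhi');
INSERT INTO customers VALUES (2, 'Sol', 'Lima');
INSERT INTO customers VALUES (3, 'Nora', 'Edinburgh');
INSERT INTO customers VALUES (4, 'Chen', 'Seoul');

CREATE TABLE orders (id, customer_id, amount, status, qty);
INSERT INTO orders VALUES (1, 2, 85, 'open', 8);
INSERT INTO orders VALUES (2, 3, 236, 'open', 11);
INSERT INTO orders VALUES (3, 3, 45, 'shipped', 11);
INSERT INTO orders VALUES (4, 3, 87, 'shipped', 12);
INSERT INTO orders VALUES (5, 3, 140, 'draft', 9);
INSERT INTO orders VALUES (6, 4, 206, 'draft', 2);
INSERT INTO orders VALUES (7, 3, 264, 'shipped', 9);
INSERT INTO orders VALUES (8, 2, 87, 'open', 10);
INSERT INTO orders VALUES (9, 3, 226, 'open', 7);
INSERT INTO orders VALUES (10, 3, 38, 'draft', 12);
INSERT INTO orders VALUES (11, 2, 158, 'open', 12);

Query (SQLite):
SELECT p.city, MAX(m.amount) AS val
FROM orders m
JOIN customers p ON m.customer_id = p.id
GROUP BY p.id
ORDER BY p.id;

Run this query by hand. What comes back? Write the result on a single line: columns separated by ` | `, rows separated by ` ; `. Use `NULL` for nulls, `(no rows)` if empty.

Lima | 158 ; Edinburgh | 264 ; Seoul | 206

Join each orders row to its customers via customer_id.
Group joined rows by customers.id; compute MAX(m.amount) per group.
  2: ids {1, 8, 11} → MAX(m.amount)=158
  3: ids {2, 3, 4, 5, 7, 9, 10} → MAX(m.amount)=264
  4: ids {6} → MAX(m.amount)=206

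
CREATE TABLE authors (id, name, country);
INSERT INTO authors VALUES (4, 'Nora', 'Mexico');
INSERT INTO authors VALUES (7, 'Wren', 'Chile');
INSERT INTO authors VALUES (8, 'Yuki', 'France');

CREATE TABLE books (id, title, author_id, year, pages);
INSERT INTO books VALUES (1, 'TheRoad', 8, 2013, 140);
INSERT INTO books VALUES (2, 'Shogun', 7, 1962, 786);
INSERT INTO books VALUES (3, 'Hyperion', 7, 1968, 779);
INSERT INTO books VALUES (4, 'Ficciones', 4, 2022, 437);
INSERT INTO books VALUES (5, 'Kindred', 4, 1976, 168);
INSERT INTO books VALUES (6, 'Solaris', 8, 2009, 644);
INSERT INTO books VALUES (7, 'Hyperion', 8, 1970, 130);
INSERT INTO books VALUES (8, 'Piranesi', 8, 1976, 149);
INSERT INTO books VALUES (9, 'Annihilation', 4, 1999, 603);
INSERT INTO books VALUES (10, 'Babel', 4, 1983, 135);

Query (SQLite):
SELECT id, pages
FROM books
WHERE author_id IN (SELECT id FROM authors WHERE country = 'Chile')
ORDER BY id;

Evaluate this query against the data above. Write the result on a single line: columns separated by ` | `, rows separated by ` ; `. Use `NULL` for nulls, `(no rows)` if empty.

Inner query: authors.id where country = 'Chile'.
Outer: keep books rows whose author_id is in that set.
Inner query → {7}

2 | 786 ; 3 | 779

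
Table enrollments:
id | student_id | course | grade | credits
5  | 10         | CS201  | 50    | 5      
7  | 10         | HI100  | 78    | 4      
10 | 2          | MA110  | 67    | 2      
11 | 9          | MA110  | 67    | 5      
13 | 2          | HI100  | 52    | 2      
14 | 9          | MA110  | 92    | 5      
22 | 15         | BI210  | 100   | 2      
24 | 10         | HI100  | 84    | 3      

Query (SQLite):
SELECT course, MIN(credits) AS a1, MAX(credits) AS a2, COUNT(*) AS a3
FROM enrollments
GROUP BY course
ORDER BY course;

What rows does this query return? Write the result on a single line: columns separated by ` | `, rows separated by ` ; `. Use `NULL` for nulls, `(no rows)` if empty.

Group enrollments by course.
Per group compute: MIN(credits), MAX(credits), COUNT(*).
  BI210: ids {22} → MIN(credits)=2, MAX(credits)=2, COUNT(*)=1
  CS201: ids {5} → MIN(credits)=5, MAX(credits)=5, COUNT(*)=1
  HI100: ids {7, 13, 24} → MIN(credits)=2, MAX(credits)=4, COUNT(*)=3
  MA110: ids {10, 11, 14} → MIN(credits)=2, MAX(credits)=5, COUNT(*)=3

BI210 | 2 | 2 | 1 ; CS201 | 5 | 5 | 1 ; HI100 | 2 | 4 | 3 ; MA110 | 2 | 5 | 3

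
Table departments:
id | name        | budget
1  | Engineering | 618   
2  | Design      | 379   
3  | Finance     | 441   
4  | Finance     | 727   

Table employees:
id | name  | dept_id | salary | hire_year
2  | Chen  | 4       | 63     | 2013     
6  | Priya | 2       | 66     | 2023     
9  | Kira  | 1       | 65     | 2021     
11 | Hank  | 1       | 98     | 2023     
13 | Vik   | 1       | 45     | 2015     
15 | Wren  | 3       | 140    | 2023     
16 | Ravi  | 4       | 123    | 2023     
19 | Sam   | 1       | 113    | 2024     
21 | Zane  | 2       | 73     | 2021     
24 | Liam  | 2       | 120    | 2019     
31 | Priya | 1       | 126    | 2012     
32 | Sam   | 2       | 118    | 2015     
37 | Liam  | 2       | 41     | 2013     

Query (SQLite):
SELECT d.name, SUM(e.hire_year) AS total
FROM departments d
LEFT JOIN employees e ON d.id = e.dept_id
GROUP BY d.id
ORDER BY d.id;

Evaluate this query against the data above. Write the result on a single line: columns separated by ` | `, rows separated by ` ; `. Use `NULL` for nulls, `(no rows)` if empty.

Engineering | 10095 ; Design | 10091 ; Finance | 2023 ; Finance | 4036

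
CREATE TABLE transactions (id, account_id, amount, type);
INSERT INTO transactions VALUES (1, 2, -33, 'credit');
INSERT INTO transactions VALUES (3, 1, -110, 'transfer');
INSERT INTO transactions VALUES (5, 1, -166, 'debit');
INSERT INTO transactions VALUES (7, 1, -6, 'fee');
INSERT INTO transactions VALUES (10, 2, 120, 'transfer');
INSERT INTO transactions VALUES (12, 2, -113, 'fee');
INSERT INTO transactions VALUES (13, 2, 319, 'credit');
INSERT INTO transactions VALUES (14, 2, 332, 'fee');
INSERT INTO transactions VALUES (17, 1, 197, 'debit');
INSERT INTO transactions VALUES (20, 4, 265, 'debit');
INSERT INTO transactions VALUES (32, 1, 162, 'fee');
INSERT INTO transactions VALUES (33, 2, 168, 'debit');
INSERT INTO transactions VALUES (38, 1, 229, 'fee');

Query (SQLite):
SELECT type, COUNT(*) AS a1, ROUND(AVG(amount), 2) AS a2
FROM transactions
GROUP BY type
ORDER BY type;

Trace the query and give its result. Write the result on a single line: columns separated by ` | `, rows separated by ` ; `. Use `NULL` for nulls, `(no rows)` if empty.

credit | 2 | 143 ; debit | 4 | 116 ; fee | 5 | 120.8 ; transfer | 2 | 5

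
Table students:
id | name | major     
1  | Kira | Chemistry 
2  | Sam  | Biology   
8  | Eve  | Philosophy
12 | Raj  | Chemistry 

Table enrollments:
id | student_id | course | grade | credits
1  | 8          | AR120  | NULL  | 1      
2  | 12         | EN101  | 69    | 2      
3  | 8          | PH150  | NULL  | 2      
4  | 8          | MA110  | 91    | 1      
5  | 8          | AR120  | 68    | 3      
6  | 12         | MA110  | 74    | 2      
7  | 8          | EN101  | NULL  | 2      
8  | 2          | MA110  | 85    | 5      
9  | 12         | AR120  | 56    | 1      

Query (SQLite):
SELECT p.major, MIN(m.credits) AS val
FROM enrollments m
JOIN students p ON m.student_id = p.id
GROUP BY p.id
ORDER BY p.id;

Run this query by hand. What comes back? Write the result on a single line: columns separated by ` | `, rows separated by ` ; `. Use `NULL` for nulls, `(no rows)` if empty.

Biology | 5 ; Philosophy | 1 ; Chemistry | 1

Join each enrollments row to its students via student_id.
Group joined rows by students.id; compute MIN(m.credits) per group.
  2: ids {8} → MIN(m.credits)=5
  8: ids {1, 3, 4, 5, 7} → MIN(m.credits)=1
  12: ids {2, 6, 9} → MIN(m.credits)=1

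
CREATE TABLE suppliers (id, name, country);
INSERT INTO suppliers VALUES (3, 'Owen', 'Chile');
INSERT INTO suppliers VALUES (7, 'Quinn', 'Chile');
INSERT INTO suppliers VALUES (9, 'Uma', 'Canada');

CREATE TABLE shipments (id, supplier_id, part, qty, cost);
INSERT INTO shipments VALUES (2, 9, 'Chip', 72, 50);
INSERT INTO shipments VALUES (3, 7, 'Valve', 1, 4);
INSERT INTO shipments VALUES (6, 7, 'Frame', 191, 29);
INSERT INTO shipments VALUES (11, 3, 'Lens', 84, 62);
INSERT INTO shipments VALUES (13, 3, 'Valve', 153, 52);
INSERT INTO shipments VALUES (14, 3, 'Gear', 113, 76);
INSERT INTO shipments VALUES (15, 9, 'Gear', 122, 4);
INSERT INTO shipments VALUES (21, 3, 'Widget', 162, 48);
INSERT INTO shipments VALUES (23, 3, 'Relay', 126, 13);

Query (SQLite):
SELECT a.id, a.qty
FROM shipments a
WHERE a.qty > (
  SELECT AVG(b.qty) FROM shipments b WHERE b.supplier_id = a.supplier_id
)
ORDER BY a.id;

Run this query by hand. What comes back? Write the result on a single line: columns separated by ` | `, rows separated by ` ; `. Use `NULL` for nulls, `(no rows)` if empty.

For each shipments row a, compute AVG(qty) over rows sharing a.supplier_id.
Keep row a if a.qty > that per-group AVG.
  supplier_id=3: AVG(qty) = 127.6
  supplier_id=7: AVG(qty) = 96.0
  supplier_id=9: AVG(qty) = 97.0

6 | 191 ; 13 | 153 ; 15 | 122 ; 21 | 162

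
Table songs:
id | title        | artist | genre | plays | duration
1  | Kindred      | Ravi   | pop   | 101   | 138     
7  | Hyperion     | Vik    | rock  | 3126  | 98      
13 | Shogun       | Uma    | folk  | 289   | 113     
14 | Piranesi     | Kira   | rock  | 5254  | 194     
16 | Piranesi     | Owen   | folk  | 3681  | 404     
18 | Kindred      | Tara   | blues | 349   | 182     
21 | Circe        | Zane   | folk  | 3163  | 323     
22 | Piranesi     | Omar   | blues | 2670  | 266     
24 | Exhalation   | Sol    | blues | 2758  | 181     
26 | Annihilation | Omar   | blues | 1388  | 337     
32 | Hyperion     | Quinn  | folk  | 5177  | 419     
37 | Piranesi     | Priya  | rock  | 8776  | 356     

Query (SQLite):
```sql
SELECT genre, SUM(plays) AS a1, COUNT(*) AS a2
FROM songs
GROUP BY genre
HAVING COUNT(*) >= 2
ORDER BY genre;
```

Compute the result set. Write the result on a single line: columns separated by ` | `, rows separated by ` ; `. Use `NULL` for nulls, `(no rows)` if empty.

Group songs by genre.
Per group compute: SUM(plays), COUNT(*).
HAVING: drop groups with fewer than 2 rows.
  blues: ids {18, 22, 24, 26} → SUM(plays)=7165, COUNT(*)=4
  folk: ids {13, 16, 21, 32} → SUM(plays)=12310, COUNT(*)=4
  pop: ids {1} → SUM(plays)=101, COUNT(*)=1
  rock: ids {7, 14, 37} → SUM(plays)=17156, COUNT(*)=3

blues | 7165 | 4 ; folk | 12310 | 4 ; rock | 17156 | 3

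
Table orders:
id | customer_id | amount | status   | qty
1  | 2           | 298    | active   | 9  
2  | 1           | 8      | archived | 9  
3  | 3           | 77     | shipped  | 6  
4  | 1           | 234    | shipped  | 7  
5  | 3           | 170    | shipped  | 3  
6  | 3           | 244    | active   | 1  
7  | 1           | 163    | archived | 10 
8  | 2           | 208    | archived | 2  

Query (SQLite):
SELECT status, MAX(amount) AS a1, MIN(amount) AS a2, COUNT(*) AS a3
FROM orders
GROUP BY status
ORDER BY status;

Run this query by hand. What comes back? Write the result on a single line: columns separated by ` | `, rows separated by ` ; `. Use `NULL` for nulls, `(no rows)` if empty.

active | 298 | 244 | 2 ; archived | 208 | 8 | 3 ; shipped | 234 | 77 | 3

Group orders by status.
Per group compute: MAX(amount), MIN(amount), COUNT(*).
  active: ids {1, 6} → MAX(amount)=298, MIN(amount)=244, COUNT(*)=2
  archived: ids {2, 7, 8} → MAX(amount)=208, MIN(amount)=8, COUNT(*)=3
  shipped: ids {3, 4, 5} → MAX(amount)=234, MIN(amount)=77, COUNT(*)=3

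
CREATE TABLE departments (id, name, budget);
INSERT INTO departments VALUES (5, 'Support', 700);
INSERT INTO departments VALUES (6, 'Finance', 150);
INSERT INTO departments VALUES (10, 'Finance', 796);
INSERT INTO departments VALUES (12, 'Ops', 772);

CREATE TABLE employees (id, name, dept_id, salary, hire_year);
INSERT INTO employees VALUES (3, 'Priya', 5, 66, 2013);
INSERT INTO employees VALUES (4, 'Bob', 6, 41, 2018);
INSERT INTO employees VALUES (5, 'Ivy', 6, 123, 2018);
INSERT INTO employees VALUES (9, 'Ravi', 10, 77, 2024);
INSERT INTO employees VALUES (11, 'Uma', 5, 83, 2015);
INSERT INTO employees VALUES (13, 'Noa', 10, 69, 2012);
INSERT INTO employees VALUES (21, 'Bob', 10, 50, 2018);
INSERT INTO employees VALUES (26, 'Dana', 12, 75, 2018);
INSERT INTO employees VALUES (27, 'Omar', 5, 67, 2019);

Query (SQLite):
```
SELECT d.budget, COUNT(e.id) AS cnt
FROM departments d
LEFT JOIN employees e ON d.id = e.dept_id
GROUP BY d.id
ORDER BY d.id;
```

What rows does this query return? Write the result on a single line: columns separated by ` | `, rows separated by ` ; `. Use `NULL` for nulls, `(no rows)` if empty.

LEFT JOIN keeps every departments row; unmatched ones get NULL for employees columns.
Group by departments.id and compute COUNT(e.id). COUNT(col) of an all-NULL group is 0.
  5: ids {3, 11, 27} → COUNT(e.id)=3
  6: ids {4, 5} → COUNT(e.id)=2
  10: ids {9, 13, 21} → COUNT(e.id)=3
  12: ids {26} → COUNT(e.id)=1

700 | 3 ; 150 | 2 ; 796 | 3 ; 772 | 1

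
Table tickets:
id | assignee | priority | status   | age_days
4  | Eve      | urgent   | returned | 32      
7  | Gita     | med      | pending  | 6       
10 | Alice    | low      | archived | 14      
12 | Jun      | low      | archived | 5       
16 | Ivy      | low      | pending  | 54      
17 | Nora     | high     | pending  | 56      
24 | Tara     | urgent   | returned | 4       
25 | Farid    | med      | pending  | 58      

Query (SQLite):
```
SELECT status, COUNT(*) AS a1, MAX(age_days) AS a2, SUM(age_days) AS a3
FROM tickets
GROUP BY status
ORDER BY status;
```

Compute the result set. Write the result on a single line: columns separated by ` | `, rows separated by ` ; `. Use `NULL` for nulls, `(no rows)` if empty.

archived | 2 | 14 | 19 ; pending | 4 | 58 | 174 ; returned | 2 | 32 | 36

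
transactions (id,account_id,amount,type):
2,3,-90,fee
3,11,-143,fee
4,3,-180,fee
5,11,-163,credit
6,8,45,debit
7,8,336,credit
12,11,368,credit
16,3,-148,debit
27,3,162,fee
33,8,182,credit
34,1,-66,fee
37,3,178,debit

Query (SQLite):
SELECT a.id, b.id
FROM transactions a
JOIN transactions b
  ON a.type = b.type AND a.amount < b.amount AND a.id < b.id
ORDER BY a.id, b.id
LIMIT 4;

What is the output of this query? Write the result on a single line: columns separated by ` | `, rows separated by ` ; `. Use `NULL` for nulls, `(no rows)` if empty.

Pairs (a,b) with same type, a.amount < b.amount, a.id < b.id.
type groups: credit:{5,7,12,33} debit:{6,16,37} fee:{2,3,4,27,34}
Ordered by (a.id, b.id); first 4.

2 | 27 ; 2 | 34 ; 3 | 27 ; 3 | 34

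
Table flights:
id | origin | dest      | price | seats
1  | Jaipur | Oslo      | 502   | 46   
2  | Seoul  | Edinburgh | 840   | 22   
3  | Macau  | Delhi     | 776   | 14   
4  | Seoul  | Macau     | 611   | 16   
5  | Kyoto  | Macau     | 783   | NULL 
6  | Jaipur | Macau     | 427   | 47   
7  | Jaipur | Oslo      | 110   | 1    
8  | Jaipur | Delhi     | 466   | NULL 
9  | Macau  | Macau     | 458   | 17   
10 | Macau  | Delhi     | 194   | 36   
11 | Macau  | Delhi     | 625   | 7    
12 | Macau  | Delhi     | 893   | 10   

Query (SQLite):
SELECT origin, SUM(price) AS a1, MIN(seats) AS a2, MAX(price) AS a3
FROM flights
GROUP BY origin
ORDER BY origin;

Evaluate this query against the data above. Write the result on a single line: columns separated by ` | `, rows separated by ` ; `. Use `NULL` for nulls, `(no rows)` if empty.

Jaipur | 1505 | 1 | 502 ; Kyoto | 783 | NULL | 783 ; Macau | 2946 | 7 | 893 ; Seoul | 1451 | 16 | 840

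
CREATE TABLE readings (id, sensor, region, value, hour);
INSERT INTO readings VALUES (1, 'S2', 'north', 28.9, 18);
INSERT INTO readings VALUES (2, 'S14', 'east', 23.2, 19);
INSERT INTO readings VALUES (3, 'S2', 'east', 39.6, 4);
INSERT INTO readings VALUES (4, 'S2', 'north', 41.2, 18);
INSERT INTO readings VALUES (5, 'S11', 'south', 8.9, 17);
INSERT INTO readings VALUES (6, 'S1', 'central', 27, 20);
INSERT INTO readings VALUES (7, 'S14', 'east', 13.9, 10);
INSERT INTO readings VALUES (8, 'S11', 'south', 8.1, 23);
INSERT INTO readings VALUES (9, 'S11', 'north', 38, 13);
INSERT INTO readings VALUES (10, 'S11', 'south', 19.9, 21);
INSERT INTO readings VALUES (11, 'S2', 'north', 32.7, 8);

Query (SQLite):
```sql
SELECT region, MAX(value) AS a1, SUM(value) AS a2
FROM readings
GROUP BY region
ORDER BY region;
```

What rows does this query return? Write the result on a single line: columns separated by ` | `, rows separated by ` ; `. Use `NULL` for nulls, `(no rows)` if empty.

central | 27 | 27 ; east | 39.6 | 76.7 ; north | 41.2 | 140.8 ; south | 19.9 | 36.9

Group readings by region.
Per group compute: MAX(value), SUM(value).
  central: ids {6} → MAX(value)=27, SUM(value)=27
  east: ids {2, 3, 7} → MAX(value)=39.6, SUM(value)=76.7
  north: ids {1, 4, 9, 11} → MAX(value)=41.2, SUM(value)=140.8
  south: ids {5, 8, 10} → MAX(value)=19.9, SUM(value)=36.9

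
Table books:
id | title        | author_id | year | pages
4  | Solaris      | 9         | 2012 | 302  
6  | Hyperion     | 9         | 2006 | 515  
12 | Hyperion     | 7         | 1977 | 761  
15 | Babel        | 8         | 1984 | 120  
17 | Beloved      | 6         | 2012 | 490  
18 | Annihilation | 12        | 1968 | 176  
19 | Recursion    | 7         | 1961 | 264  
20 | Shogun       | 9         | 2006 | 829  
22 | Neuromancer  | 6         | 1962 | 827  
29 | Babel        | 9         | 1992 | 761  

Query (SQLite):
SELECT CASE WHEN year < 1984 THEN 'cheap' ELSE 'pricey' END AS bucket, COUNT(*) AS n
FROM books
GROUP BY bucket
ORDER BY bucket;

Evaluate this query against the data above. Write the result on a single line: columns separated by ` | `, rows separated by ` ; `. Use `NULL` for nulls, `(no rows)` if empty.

Bucket rows by year < 1984 → 'cheap' else 'pricey'; count each bucket.

cheap | 4 ; pricey | 6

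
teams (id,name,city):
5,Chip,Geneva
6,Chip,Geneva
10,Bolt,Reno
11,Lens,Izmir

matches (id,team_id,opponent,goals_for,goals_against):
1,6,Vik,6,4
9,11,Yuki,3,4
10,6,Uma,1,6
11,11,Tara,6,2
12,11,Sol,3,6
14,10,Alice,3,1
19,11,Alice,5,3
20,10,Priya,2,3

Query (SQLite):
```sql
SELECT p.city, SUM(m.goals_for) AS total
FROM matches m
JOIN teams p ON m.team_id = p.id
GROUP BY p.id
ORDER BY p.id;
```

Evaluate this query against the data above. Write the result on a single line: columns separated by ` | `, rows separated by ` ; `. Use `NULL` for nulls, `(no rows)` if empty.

Geneva | 7 ; Reno | 5 ; Izmir | 17

Join each matches row to its teams via team_id.
Group joined rows by teams.id; compute SUM(m.goals_for) per group.
  6: ids {1, 10} → SUM(m.goals_for)=7
  10: ids {14, 20} → SUM(m.goals_for)=5
  11: ids {9, 11, 12, 19} → SUM(m.goals_for)=17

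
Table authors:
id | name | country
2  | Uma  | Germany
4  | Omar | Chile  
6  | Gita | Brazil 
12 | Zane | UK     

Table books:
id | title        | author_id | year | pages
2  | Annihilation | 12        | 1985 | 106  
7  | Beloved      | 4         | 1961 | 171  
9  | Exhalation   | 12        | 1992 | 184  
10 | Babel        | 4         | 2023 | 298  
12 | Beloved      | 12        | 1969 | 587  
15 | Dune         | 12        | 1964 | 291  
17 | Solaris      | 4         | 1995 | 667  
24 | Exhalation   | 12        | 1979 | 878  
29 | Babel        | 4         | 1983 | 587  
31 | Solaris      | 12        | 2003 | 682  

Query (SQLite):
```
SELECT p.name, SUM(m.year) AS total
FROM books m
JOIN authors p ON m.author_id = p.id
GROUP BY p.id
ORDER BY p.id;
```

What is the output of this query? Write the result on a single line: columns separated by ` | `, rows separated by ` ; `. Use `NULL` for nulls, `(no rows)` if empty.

Omar | 7962 ; Zane | 11892

Join each books row to its authors via author_id.
Group joined rows by authors.id; compute SUM(m.year) per group.
  4: ids {7, 10, 17, 29} → SUM(m.year)=7962
  12: ids {2, 9, 12, 15, 24, 31} → SUM(m.year)=11892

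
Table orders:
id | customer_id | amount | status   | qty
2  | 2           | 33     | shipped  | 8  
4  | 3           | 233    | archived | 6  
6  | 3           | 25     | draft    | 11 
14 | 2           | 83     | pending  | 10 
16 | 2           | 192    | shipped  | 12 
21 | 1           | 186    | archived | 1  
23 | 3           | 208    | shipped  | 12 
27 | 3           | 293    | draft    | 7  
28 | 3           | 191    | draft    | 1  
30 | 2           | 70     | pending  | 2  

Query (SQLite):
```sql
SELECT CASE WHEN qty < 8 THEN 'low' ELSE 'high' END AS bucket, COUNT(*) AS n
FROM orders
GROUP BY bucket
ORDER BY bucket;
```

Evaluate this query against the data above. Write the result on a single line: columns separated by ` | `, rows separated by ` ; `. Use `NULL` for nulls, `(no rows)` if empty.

high | 5 ; low | 5

Bucket rows by qty < 8 → 'low' else 'high'; count each bucket.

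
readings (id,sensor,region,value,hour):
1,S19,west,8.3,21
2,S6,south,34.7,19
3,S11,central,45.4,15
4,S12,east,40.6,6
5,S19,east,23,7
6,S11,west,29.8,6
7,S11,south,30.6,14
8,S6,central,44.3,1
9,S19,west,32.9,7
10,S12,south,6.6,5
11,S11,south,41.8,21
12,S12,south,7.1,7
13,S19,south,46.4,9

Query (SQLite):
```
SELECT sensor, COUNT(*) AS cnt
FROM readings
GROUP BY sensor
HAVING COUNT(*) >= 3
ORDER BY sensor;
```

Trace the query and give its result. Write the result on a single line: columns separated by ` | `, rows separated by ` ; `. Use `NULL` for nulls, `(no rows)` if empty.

S11 | 4 ; S12 | 3 ; S19 | 4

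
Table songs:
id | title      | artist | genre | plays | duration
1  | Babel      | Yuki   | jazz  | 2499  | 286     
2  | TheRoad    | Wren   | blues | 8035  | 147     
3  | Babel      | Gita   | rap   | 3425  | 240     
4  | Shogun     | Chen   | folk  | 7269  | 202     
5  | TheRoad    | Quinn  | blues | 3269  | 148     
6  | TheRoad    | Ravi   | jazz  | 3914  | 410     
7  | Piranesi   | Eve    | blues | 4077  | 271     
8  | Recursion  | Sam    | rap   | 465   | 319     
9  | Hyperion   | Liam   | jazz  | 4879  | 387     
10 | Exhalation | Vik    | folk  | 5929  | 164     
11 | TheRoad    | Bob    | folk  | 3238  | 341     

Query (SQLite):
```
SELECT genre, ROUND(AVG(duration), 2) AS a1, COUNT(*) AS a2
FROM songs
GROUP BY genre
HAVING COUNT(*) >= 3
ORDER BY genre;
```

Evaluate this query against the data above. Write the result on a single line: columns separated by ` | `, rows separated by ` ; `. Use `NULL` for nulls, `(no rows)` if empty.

Group songs by genre.
Per group compute: ROUND(AVG(duration), 2), COUNT(*).
HAVING: drop groups with fewer than 3 rows.
  blues: ids {2, 5, 7} → ROUND(AVG(duration), 2)=188.67, COUNT(*)=3
  folk: ids {4, 10, 11} → ROUND(AVG(duration), 2)=235.67, COUNT(*)=3
  jazz: ids {1, 6, 9} → ROUND(AVG(duration), 2)=361, COUNT(*)=3
  rap: ids {3, 8} → ROUND(AVG(duration), 2)=279.5, COUNT(*)=2

blues | 188.67 | 3 ; folk | 235.67 | 3 ; jazz | 361 | 3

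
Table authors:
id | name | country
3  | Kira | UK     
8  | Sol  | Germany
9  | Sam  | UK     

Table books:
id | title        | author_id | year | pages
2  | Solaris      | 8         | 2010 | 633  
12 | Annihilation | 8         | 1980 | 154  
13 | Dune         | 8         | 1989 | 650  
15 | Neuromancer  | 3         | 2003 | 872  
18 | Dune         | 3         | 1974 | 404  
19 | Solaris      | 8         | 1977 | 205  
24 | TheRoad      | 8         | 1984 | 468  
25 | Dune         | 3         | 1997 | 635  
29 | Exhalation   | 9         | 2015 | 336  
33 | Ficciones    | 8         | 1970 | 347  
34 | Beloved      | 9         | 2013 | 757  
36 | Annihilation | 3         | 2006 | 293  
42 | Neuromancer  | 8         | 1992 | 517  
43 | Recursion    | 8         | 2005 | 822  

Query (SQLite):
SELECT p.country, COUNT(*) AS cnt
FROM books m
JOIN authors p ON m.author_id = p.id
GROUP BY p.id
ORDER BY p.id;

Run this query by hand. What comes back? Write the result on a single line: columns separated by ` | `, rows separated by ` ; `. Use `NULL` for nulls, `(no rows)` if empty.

Join each books row to its authors via author_id.
Group joined rows by authors.id; compute COUNT(*) per group.
  3: ids {15, 18, 25, 36} → COUNT(*)=4
  8: ids {2, 12, 13, 19, 24, 33, 42, 43} → COUNT(*)=8
  9: ids {29, 34} → COUNT(*)=2

UK | 4 ; Germany | 8 ; UK | 2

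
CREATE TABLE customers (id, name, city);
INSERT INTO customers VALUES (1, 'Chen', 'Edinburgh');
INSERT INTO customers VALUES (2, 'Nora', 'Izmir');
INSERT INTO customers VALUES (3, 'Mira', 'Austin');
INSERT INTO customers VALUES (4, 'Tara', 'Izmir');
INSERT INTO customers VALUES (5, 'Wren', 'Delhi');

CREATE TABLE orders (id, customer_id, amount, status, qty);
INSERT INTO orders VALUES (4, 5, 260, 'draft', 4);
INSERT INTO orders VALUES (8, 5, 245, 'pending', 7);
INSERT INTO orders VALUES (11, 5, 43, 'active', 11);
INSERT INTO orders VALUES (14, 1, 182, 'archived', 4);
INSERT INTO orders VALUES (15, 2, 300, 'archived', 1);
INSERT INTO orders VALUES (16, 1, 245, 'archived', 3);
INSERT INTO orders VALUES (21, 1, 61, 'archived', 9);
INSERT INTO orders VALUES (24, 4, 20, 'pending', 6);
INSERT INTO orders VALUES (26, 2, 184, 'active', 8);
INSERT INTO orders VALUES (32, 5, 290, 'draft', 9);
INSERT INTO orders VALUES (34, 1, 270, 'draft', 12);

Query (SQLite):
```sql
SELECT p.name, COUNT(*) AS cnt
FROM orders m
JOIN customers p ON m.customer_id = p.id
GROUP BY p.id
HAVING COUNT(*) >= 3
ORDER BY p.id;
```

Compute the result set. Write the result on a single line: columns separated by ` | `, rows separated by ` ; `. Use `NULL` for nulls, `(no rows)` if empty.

Join each orders row to its customers via customer_id.
Group joined rows by customers.id; compute COUNT(*) per group.
HAVING: keep groups with count ≥ 3.
  1: ids {14, 16, 21, 34} → COUNT(*)=4
  2: ids {15, 26} → COUNT(*)=2
  4: ids {24} → COUNT(*)=1
  5: ids {4, 8, 11, 32} → COUNT(*)=4

Chen | 4 ; Wren | 4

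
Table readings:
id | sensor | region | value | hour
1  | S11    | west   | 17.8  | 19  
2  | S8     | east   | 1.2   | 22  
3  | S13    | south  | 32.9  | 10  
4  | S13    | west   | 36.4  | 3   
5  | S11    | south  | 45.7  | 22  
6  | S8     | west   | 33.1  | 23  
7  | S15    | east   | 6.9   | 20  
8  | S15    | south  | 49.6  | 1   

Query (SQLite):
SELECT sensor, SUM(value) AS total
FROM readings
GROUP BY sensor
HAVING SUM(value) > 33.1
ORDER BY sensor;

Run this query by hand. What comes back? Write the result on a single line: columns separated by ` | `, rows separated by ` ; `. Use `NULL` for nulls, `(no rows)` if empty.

Partition readings by sensor; compute SUM(value) within each group.
HAVING: keep groups where SUM(value) > 33.1.
  S11: ids {1, 5} → SUM(value)=63.5
  S13: ids {3, 4} → SUM(value)=69.3
  S15: ids {7, 8} → SUM(value)=56.5
  S8: ids {2, 6} → SUM(value)=34.3

S11 | 63.5 ; S13 | 69.3 ; S15 | 56.5 ; S8 | 34.3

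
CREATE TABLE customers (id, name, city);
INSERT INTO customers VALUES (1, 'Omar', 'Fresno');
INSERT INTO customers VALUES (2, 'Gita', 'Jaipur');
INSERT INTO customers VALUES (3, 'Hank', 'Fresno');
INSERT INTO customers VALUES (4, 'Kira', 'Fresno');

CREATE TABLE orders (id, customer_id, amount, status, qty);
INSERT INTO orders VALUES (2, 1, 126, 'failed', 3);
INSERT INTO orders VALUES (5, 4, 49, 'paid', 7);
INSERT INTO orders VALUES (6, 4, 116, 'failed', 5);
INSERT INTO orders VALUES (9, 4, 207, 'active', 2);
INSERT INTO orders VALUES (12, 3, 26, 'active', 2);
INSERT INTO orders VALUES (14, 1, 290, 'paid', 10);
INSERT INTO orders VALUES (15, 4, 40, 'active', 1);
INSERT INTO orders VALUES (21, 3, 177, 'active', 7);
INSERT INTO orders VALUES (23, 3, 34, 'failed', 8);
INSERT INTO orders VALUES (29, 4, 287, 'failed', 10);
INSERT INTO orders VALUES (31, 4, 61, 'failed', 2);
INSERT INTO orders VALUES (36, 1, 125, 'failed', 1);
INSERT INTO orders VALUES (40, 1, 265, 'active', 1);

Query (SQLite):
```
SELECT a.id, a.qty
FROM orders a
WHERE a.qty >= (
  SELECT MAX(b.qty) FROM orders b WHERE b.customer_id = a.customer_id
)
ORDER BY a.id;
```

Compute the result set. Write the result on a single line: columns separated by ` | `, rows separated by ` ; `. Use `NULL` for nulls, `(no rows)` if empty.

14 | 10 ; 23 | 8 ; 29 | 10

For each orders row a, compute MAX(qty) over rows sharing a.customer_id.
Keep row a if a.qty >= that per-group MAX.
  customer_id=1: MAX(qty) = 10
  customer_id=3: MAX(qty) = 8
  customer_id=4: MAX(qty) = 10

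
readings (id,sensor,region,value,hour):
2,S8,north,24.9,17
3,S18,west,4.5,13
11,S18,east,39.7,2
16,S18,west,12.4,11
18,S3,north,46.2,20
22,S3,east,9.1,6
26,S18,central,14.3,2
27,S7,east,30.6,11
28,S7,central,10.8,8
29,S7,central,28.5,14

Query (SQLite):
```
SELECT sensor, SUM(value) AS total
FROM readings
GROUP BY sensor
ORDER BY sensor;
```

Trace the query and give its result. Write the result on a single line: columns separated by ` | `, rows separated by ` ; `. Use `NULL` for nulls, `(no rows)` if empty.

S18 | 70.9 ; S3 | 55.3 ; S7 | 69.9 ; S8 | 24.9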